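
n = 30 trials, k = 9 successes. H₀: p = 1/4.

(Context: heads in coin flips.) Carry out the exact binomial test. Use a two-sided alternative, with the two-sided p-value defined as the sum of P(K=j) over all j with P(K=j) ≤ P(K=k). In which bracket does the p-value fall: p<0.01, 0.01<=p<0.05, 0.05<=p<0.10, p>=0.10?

p-value bracket: p>=0.10

Exact binomial: n=30, k=9, p₀=1/4=0.2500
P(X=j) = C(n,j)·p₀^j·(1−p₀)^(n−j); p = Σ P(X=j) over j with P(X=j) ≤ P(X=9)
p-value (two-sided) = 0.52900
→ bracket: p>=0.10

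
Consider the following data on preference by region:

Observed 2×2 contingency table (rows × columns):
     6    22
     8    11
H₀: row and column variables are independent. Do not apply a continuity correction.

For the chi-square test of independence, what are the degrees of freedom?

degrees of freedom = 1

df = (r−1)(c−1) = (2−1)·(2−1) = 1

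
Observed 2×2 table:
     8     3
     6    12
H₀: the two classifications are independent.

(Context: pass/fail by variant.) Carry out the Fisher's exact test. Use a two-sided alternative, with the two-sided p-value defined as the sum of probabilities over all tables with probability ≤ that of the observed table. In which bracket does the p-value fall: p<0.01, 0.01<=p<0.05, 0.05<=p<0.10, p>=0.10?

p-value bracket: 0.05<=p<0.10

Margins: r₁=11, r₂=18, c₁=14, c₂=15, n=29
p_obs = C(11,8)·C(18,6)/C(29,14); sum pmf over tables with pmf ≤ p_obs
p-value (two-sided) = 0.06043
→ bracket: 0.05<=p<0.10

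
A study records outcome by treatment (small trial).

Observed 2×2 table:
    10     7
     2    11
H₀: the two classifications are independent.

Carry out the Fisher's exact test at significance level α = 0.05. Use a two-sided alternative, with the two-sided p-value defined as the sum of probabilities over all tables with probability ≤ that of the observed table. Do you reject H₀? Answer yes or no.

reject H₀: yes

Margins: r₁=17, r₂=13, c₁=12, c₂=18, n=30
p_obs = C(17,10)·C(13,2)/C(30,12); sum pmf over tables with pmf ≤ p_obs
p-value (two-sided) = 0.02556
At α=0.05: p < α → reject H₀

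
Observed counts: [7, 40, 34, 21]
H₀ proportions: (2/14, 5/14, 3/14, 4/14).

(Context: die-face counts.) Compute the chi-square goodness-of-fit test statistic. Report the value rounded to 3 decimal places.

test statistic = 13.306

n = 102; E_i = n·p_i = [14.57, 36.43, 21.86, 29.14]
χ² = (7−14.57)²/14.57 + (40−36.43)²/36.43 + (34−21.86)²/21.86 + (21−29.14)²/29.14 = 13.3056
df = 3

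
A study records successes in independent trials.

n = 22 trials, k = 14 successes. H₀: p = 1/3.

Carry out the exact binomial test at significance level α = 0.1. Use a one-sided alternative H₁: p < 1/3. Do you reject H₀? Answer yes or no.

reject H₀: no

Exact binomial: n=22, k=14, p₀=1/3=0.3333
P(X≤14) from Σ C(n,i)·p₀^i·(1−p₀)^(n−i)
p-value (one-sided, H₁ less) = 0.99912
At α=0.1: p ≥ α → fail to reject H₀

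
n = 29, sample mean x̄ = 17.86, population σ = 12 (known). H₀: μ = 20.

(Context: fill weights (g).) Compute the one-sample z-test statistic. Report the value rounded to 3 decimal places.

SE = σ/√n = 12/√29 = 2.2283
z = (x̄−μ₀)/SE = (17.86−20)/2.2283 = -0.9604

test statistic = -0.960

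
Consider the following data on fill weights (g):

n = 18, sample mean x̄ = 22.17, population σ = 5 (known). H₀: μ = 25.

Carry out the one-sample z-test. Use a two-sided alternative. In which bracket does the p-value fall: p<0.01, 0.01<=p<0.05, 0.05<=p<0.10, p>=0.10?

SE = σ/√n = 5/√18 = 1.1785
z = (x̄−μ₀)/SE = (22.17−25)/1.1785 = -2.4013
p-value (two-sided) = 0.01634
→ bracket: 0.01<=p<0.05

p-value bracket: 0.01<=p<0.05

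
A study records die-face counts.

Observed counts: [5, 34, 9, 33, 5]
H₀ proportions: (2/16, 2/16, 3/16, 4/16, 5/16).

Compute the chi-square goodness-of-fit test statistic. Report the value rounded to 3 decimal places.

n = 86; E_i = n·p_i = [10.75, 10.75, 16.12, 21.50, 26.88]
χ² = (5−10.75)²/10.75 + (34−10.75)²/10.75 + (9−16.12)²/16.12 + (33−21.50)²/21.50 + (5−26.88)²/26.88 = 80.4651
df = 4

test statistic = 80.465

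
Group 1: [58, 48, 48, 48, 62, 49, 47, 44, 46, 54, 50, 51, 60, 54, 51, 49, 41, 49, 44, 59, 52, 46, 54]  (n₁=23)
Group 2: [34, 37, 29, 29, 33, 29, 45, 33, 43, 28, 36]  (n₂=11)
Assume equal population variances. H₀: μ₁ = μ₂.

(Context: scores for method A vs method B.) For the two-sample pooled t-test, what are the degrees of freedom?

degrees of freedom = 32

df = n₁ + n₂ − 2 = 23 + 11 − 2 = 32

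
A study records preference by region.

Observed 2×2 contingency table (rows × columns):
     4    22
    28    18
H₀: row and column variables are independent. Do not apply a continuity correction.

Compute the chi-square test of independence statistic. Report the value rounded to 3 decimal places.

test statistic = 13.918

Row totals [26, 46], col totals [32, 40], n=72
χ² = (4−11.56)²/11.56 + (22−14.44)²/14.44 + (28−20.44)²/20.44 + (18−25.56)²/25.56 = 13.9184
df = 1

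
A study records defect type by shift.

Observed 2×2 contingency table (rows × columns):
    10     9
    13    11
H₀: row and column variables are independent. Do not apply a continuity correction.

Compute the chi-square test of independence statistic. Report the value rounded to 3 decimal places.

Row totals [19, 24], col totals [23, 20], n=43
χ² = (10−10.16)²/10.16 + (9−8.84)²/8.84 + (13−12.84)²/12.84 + (11−11.16)²/11.16 = 0.0100
df = 1

test statistic = 0.010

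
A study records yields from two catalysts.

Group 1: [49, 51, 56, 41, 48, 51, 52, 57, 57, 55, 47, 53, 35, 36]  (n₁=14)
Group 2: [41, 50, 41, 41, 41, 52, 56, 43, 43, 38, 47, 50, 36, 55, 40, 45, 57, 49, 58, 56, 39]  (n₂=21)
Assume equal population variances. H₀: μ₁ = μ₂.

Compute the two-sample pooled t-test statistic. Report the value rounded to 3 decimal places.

test statistic = 1.049

x̄₁=49.143, s₁=7.231, n₁=14
x̄₂=46.571, s₂=7.018, n₂=21
s_p² = [13·7.231² + 20·7.018²]/33 = 50.4502
SE = √(s_p²·(1/14+1/21)) = 2.4507
t = (49.143−46.571)/2.4507 = 1.0493
df = 33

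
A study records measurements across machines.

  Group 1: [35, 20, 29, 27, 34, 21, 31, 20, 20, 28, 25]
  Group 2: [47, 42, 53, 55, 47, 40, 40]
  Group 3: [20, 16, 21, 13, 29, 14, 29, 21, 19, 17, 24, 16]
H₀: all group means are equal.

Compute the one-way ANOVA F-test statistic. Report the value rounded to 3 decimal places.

Group means [26.36, 46.29, 19.92], grand mean 28.433
SSB = Σnᵢ(x̄ᵢ−x̄)² = 3148.476; SSW = ΣΣ(x−x̄ᵢ)² = 842.891
MSB = 3148.476/2 = 1574.2380; MSW = 842.891/27 = 31.2182
F = MSB/MSW = 50.4270
df = (2, 27)

test statistic = 50.427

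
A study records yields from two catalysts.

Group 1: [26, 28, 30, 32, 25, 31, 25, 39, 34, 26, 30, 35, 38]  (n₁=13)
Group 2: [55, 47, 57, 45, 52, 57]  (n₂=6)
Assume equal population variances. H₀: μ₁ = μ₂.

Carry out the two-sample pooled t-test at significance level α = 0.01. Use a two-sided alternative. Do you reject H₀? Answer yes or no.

x̄₁=30.692, s₁=4.750, n₁=13
x̄₂=52.167, s₂=5.154, n₂=6
s_p² = [12·4.750² + 5·5.154²]/17 = 23.7413
SE = √(s_p²·(1/13+1/6)) = 2.4048
t = (30.692−52.167)/2.4048 = -8.9297
df = 17
p-value (two-sided) = 0.00000
At α=0.01: p < α → reject H₀

reject H₀: yes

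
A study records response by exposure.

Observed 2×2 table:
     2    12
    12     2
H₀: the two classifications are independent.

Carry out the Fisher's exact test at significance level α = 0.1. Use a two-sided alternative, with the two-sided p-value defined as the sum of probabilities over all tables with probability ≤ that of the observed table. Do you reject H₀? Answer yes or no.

Margins: r₁=14, r₂=14, c₁=14, c₂=14, n=28
p_obs = C(14,2)·C(14,12)/C(28,14); sum pmf over tables with pmf ≤ p_obs
p-value (two-sided) = 0.00042
At α=0.1: p < α → reject H₀

reject H₀: yes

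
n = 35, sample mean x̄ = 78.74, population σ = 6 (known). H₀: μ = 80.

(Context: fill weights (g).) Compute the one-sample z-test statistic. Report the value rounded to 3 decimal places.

test statistic = -1.242

SE = σ/√n = 6/√35 = 1.0142
z = (x̄−μ₀)/SE = (78.74−80)/1.0142 = -1.2424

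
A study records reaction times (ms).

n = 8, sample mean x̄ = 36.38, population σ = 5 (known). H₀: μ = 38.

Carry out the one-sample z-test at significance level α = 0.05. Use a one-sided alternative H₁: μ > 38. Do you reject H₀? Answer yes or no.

SE = σ/√n = 5/√8 = 1.7678
z = (x̄−μ₀)/SE = (36.38−38)/1.7678 = -0.9164
p-value (one-sided, H₁ greater) = 0.82027
At α=0.05: p ≥ α → fail to reject H₀

reject H₀: no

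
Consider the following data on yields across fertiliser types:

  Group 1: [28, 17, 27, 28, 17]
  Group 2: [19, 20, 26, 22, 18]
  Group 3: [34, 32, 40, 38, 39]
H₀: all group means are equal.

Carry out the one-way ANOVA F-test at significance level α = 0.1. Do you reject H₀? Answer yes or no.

reject H₀: yes

Group means [23.40, 21.00, 36.60], grand mean 27.000
SSB = Σnᵢ(x̄ᵢ−x̄)² = 705.600; SSW = ΣΣ(x−x̄ᵢ)² = 224.400
MSB = 705.600/2 = 352.8000; MSW = 224.400/12 = 18.7000
F = MSB/MSW = 18.8663
df = (2, 12)
p-value (upper-tail) = 0.00020
At α=0.1: p < α → reject H₀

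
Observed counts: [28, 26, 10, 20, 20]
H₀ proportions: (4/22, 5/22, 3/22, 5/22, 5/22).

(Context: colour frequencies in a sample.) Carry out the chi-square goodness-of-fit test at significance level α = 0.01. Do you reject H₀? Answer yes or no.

n = 104; E_i = n·p_i = [18.91, 23.64, 14.18, 23.64, 23.64]
χ² = (28−18.91)²/18.91 + (26−23.64)²/23.64 + (10−14.18)²/14.18 + (20−23.64)²/23.64 + (20−23.64)²/23.64 = 6.9590
df = 4
p-value (upper-tail) = 0.13807
At α=0.01: p ≥ α → fail to reject H₀

reject H₀: no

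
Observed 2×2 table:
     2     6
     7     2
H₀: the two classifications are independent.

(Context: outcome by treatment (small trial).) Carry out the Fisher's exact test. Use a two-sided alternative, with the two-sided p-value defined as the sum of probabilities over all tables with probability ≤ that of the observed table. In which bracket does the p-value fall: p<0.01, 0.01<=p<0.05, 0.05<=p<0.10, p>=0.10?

p-value bracket: 0.05<=p<0.10

Margins: r₁=8, r₂=9, c₁=9, c₂=8, n=17
p_obs = C(8,2)·C(9,7)/C(17,9); sum pmf over tables with pmf ≤ p_obs
p-value (two-sided) = 0.05668
→ bracket: 0.05<=p<0.10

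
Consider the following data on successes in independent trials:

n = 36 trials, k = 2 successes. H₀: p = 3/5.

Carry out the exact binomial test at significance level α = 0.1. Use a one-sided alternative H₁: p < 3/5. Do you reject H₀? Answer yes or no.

Exact binomial: n=36, k=2, p₀=3/5=0.6000
P(X≤2) from Σ C(n,i)·p₀^i·(1−p₀)^(n−i)
p-value (one-sided, H₁ less) = 0.00000
At α=0.1: p < α → reject H₀

reject H₀: yes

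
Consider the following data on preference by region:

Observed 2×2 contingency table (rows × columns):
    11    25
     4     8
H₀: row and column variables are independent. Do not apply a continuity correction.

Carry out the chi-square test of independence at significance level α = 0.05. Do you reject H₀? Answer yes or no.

Row totals [36, 12], col totals [15, 33], n=48
χ² = (11−11.25)²/11.25 + (25−24.75)²/24.75 + (4−3.75)²/3.75 + (8−8.25)²/8.25 = 0.0323
df = 1
p-value (upper-tail) = 0.85732
At α=0.05: p ≥ α → fail to reject H₀

reject H₀: no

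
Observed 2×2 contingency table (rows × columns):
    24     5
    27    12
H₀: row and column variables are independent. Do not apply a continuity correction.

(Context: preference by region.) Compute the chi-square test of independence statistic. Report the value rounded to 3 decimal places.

Row totals [29, 39], col totals [51, 17], n=68
χ² = (24−21.75)²/21.75 + (5−7.25)²/7.25 + (27−29.25)²/29.25 + (12−9.75)²/9.75 = 1.6233
df = 1

test statistic = 1.623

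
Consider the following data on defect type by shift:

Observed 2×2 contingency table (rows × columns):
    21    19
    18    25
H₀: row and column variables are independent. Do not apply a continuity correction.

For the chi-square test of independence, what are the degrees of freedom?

df = (r−1)(c−1) = (2−1)·(2−1) = 1

degrees of freedom = 1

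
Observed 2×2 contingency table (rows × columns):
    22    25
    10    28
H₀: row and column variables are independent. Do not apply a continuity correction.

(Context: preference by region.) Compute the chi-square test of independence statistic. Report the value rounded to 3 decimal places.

test statistic = 3.759

Row totals [47, 38], col totals [32, 53], n=85
χ² = (22−17.69)²/17.69 + (25−29.31)²/29.31 + (10−14.31)²/14.31 + (28−23.69)²/23.69 = 3.7590
df = 1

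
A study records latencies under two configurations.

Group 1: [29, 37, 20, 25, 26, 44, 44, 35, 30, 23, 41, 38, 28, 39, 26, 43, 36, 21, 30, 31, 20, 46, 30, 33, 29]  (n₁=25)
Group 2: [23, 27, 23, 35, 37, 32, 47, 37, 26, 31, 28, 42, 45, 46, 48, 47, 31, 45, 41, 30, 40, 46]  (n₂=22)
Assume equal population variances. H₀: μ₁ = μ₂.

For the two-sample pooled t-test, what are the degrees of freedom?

degrees of freedom = 45

df = n₁ + n₂ − 2 = 25 + 22 − 2 = 45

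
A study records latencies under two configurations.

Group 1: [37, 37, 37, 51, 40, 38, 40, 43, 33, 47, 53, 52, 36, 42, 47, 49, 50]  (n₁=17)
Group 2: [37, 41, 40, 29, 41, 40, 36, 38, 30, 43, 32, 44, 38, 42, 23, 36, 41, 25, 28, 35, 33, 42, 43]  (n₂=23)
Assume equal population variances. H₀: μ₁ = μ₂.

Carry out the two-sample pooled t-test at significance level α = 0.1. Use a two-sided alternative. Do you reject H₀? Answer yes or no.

reject H₀: yes

x̄₁=43.059, s₁=6.437, n₁=17
x̄₂=36.391, s₂=6.073, n₂=23
s_p² = [16·6.437² + 22·6.073²]/38 = 38.8005
SE = √(s_p²·(1/17+1/23)) = 1.9923
t = (43.059−36.391)/1.9923 = 3.3466
df = 38
p-value (two-sided) = 0.00185
At α=0.1: p < α → reject H₀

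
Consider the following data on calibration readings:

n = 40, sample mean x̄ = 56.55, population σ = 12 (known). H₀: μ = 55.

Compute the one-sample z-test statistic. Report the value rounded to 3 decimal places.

test statistic = 0.817

SE = σ/√n = 12/√40 = 1.8974
z = (x̄−μ₀)/SE = (56.55−55)/1.8974 = 0.8169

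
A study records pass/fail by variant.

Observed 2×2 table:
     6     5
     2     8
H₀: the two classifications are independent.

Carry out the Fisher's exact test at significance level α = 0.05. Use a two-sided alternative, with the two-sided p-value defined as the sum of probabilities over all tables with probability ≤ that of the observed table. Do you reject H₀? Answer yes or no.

Margins: r₁=11, r₂=10, c₁=8, c₂=13, n=21
p_obs = C(11,6)·C(10,2)/C(21,8); sum pmf over tables with pmf ≤ p_obs
p-value (two-sided) = 0.18266
At α=0.05: p ≥ α → fail to reject H₀

reject H₀: no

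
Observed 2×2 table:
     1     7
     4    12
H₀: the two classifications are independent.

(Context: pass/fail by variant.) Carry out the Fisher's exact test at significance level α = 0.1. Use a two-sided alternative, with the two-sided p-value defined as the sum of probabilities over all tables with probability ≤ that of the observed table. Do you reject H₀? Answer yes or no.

Margins: r₁=8, r₂=16, c₁=5, c₂=19, n=24
p_obs = C(8,1)·C(16,4)/C(24,5); sum pmf over tables with pmf ≤ p_obs
p-value (two-sided) = 0.63109
At α=0.1: p ≥ α → fail to reject H₀

reject H₀: no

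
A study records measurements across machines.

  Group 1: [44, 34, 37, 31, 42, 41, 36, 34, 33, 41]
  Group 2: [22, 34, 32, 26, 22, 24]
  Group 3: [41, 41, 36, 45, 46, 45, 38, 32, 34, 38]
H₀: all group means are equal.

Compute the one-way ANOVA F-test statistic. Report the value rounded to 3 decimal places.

Group means [37.30, 26.67, 39.60], grand mean 35.731
SSB = Σnᵢ(x̄ᵢ−x̄)² = 667.282; SSW = ΣΣ(x−x̄ᵢ)² = 519.833
MSB = 667.282/2 = 333.6410; MSW = 519.833/23 = 22.6014
F = MSB/MSW = 14.7619
df = (2, 23)

test statistic = 14.762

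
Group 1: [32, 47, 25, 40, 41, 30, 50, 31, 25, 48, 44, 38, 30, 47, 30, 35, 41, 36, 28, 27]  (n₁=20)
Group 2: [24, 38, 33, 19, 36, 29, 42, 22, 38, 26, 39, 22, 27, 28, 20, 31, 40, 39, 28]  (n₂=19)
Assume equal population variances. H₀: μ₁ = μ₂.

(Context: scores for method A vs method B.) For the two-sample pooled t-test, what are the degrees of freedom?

degrees of freedom = 37

df = n₁ + n₂ − 2 = 20 + 19 − 2 = 37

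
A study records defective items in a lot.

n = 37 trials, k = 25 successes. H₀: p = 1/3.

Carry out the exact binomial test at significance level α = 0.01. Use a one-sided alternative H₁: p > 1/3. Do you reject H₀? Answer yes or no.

reject H₀: yes

Exact binomial: n=37, k=25, p₀=1/3=0.3333
P(X≥25) from Σ C(n,i)·p₀^i·(1−p₀)^(n−i)
p-value (one-sided, H₁ greater) = 0.00002
At α=0.01: p < α → reject H₀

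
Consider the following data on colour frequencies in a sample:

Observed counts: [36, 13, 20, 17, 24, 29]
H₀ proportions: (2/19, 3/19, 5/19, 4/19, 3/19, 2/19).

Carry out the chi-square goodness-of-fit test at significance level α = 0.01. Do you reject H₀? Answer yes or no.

n = 139; E_i = n·p_i = [14.63, 21.95, 36.58, 29.26, 21.95, 14.63]
χ² = (36−14.63)²/14.63 + (13−21.95)²/21.95 + (20−36.58)²/36.58 + (17−29.26)²/29.26 + (24−21.95)²/21.95 + (29−14.63)²/14.63 = 61.8100
df = 5
p-value (upper-tail) = 0.00000
At α=0.01: p < α → reject H₀

reject H₀: yes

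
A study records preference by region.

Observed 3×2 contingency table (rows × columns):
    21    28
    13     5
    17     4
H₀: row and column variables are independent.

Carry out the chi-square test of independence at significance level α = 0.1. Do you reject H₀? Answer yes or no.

reject H₀: yes

Row totals [49, 18, 21], col totals [51, 37], n=88
χ² = (21−28.40)²/28.40 + (28−20.60)²/20.60 + (13−10.43)²/10.43 + (5−7.57)²/7.57 + (17−12.17)²/12.17 + (4−8.83)²/8.83 = 10.6453
df = 2
p-value (upper-tail) = 0.00488
At α=0.1: p < α → reject H₀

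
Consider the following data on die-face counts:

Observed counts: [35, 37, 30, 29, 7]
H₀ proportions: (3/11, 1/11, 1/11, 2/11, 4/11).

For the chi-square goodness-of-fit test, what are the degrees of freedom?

df = k − 1 = 5 − 1 = 4

degrees of freedom = 4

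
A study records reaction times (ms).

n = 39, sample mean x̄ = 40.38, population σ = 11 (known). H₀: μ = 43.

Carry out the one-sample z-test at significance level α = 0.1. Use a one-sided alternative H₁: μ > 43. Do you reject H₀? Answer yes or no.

reject H₀: no

SE = σ/√n = 11/√39 = 1.7614
z = (x̄−μ₀)/SE = (40.38−43)/1.7614 = -1.4874
p-value (one-sided, H₁ greater) = 0.93155
At α=0.1: p ≥ α → fail to reject H₀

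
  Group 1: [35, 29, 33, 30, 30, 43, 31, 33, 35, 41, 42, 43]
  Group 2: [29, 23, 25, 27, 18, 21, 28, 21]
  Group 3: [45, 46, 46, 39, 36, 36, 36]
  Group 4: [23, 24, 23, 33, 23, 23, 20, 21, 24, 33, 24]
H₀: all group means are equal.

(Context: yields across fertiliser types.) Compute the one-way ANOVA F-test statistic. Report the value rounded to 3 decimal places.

test statistic = 25.623

Group means [35.42, 24.00, 40.57, 24.64], grand mean 30.842
SSB = Σnᵢ(x̄ᵢ−x̄)² = 1711.876; SSW = ΣΣ(x−x̄ᵢ)² = 757.176
MSB = 1711.876/3 = 570.6254; MSW = 757.176/34 = 22.2699
F = MSB/MSW = 25.6232
df = (3, 34)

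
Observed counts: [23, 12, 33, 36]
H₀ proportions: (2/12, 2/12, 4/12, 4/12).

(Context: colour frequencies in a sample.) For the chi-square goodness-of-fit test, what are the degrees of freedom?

degrees of freedom = 3

df = k − 1 = 4 − 1 = 3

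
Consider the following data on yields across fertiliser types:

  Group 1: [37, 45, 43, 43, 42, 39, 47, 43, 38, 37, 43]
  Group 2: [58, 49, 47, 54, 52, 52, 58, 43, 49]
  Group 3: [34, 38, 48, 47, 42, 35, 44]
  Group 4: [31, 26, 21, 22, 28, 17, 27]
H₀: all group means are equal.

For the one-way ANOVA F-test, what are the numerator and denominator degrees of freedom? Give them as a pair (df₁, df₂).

degrees of freedom = [3, 30]

k = 4 groups, N = 34 total
df = (k−1, N−k) = (4−1, 34−4) = (3, 30)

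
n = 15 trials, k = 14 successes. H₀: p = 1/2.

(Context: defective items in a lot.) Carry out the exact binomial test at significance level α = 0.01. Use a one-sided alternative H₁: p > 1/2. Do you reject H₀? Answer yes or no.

Exact binomial: n=15, k=14, p₀=1/2=0.5000
P(X≥14) from Σ C(n,i)·p₀^i·(1−p₀)^(n−i)
p-value (one-sided, H₁ greater) = 0.00049
At α=0.01: p < α → reject H₀

reject H₀: yes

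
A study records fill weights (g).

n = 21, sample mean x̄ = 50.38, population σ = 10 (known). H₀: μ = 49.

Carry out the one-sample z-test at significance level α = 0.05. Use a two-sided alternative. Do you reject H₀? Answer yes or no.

reject H₀: no

SE = σ/√n = 10/√21 = 2.1822
z = (x̄−μ₀)/SE = (50.38−49)/2.1822 = 0.6324
p-value (two-sided) = 0.52713
At α=0.05: p ≥ α → fail to reject H₀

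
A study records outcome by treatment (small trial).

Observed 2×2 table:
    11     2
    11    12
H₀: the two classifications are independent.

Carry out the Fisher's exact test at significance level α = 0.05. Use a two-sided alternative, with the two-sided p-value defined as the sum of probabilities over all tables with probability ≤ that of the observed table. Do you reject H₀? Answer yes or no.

reject H₀: yes

Margins: r₁=13, r₂=23, c₁=22, c₂=14, n=36
p_obs = C(13,11)·C(23,11)/C(36,22); sum pmf over tables with pmf ≤ p_obs
p-value (two-sided) = 0.03896
At α=0.05: p < α → reject H₀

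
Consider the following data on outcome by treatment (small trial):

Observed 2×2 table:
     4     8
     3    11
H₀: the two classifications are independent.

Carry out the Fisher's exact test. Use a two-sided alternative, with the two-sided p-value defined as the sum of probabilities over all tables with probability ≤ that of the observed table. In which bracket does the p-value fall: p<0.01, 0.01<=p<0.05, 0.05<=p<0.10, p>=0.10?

Margins: r₁=12, r₂=14, c₁=7, c₂=19, n=26
p_obs = C(12,4)·C(14,3)/C(26,7); sum pmf over tables with pmf ≤ p_obs
p-value (two-sided) = 0.66522
→ bracket: p>=0.10

p-value bracket: p>=0.10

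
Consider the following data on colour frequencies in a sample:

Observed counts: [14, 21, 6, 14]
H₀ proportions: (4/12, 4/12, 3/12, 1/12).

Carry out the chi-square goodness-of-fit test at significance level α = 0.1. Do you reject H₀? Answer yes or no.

reject H₀: yes

n = 55; E_i = n·p_i = [18.33, 18.33, 13.75, 4.58]
χ² = (14−18.33)²/18.33 + (21−18.33)²/18.33 + (6−13.75)²/13.75 + (14−4.58)²/4.58 = 25.1273
df = 3
p-value (upper-tail) = 0.00001
At α=0.1: p < α → reject H₀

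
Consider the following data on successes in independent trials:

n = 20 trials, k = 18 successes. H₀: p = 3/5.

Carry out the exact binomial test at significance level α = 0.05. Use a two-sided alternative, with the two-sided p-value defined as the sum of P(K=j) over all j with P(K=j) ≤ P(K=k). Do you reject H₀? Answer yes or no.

Exact binomial: n=20, k=18, p₀=3/5=0.6000
P(X=j) = C(n,j)·p₀^j·(1−p₀)^(n−j); p = Σ P(X=j) over j with P(X=j) ≤ P(X=18)
p-value (two-sided) = 0.00522
At α=0.05: p < α → reject H₀

reject H₀: yes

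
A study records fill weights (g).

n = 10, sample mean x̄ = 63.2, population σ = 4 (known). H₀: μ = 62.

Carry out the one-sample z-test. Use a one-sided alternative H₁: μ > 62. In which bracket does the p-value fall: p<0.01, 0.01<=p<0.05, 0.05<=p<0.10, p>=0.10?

p-value bracket: p>=0.10

SE = σ/√n = 4/√10 = 1.2649
z = (x̄−μ₀)/SE = (63.2−62)/1.2649 = 0.9487
p-value (one-sided, H₁ greater) = 0.17139
→ bracket: p>=0.10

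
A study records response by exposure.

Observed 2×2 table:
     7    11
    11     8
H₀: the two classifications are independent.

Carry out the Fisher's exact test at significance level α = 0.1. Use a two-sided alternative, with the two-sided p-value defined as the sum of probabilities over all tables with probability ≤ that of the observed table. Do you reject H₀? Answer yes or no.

Margins: r₁=18, r₂=19, c₁=18, c₂=19, n=37
p_obs = C(18,7)·C(19,11)/C(37,18); sum pmf over tables with pmf ≤ p_obs
p-value (two-sided) = 0.32998
At α=0.1: p ≥ α → fail to reject H₀

reject H₀: no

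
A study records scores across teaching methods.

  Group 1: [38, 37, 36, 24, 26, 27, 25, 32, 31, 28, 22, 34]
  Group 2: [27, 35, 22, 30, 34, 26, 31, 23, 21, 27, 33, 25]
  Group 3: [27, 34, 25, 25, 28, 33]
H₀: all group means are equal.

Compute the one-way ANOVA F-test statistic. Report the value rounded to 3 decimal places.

test statistic = 0.592

Group means [30.00, 27.83, 28.67], grand mean 28.867
SSB = Σnᵢ(x̄ᵢ−x̄)² = 28.467; SSW = ΣΣ(x−x̄ᵢ)² = 649.000
MSB = 28.467/2 = 14.2333; MSW = 649.000/27 = 24.0370
F = MSB/MSW = 0.5921
df = (2, 27)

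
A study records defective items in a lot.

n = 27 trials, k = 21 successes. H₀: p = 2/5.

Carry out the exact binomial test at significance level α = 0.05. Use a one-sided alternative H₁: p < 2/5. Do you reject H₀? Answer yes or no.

reject H₀: no

Exact binomial: n=27, k=21, p₀=2/5=0.4000
P(X≤21) from Σ C(n,i)·p₀^i·(1−p₀)^(n−i)
p-value (one-sided, H₁ less) = 0.99999
At α=0.05: p ≥ α → fail to reject H₀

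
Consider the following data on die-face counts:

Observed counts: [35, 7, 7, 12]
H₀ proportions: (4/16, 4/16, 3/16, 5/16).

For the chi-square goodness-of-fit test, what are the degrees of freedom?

df = k − 1 = 4 − 1 = 3

degrees of freedom = 3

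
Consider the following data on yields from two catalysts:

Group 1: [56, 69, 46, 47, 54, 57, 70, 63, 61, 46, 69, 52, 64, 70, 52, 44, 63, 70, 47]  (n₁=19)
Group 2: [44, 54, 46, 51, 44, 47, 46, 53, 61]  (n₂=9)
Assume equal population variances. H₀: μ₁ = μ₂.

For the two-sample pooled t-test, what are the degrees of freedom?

df = n₁ + n₂ − 2 = 19 + 9 − 2 = 26

degrees of freedom = 26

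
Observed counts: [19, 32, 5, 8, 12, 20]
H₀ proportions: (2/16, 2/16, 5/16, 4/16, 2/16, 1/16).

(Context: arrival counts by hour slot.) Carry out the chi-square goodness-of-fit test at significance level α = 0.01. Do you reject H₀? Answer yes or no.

n = 96; E_i = n·p_i = [12.00, 12.00, 30.00, 24.00, 12.00, 6.00]
χ² = (19−12.00)²/12.00 + (32−12.00)²/12.00 + (5−30.00)²/30.00 + (8−24.00)²/24.00 + (12−12.00)²/12.00 + (20−6.00)²/6.00 = 101.5833
df = 5
p-value (upper-tail) = 0.00000
At α=0.01: p < α → reject H₀

reject H₀: yes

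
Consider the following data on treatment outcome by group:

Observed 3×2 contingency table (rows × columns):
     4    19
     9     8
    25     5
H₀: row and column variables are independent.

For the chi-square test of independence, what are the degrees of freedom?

df = (r−1)(c−1) = (3−1)·(2−1) = 2

degrees of freedom = 2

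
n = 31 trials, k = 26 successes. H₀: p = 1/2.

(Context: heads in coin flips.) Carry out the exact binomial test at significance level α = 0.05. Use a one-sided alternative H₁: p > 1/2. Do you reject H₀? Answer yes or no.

reject H₀: yes

Exact binomial: n=31, k=26, p₀=1/2=0.5000
P(X≥26) from Σ C(n,i)·p₀^i·(1−p₀)^(n−i)
p-value (one-sided, H₁ greater) = 0.00010
At α=0.05: p < α → reject H₀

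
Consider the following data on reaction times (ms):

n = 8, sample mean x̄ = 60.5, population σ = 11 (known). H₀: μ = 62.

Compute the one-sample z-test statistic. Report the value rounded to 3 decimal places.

test statistic = -0.386

SE = σ/√n = 11/√8 = 3.8891
z = (x̄−μ₀)/SE = (60.5−62)/3.8891 = -0.3857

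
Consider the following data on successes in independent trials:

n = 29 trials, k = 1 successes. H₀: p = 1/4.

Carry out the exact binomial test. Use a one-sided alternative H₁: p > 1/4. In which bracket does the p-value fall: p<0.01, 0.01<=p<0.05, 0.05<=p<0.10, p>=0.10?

Exact binomial: n=29, k=1, p₀=1/4=0.2500
P(X≥1) from Σ C(n,i)·p₀^i·(1−p₀)^(n−i)
p-value (one-sided, H₁ greater) = 0.99976
→ bracket: p>=0.10

p-value bracket: p>=0.10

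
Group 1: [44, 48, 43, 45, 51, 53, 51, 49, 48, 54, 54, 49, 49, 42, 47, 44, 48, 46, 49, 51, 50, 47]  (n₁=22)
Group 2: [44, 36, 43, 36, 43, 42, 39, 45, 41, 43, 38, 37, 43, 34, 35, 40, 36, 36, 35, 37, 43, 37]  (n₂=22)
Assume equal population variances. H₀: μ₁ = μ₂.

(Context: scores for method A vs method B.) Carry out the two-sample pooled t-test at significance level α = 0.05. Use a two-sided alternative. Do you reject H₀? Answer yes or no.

x̄₁=48.273, s₁=3.369, n₁=22
x̄₂=39.227, s₂=3.518, n₂=22
s_p² = [21·3.369² + 21·3.518²]/42 = 11.8626
SE = √(s_p²·(1/22+1/22)) = 1.0385
t = (48.273−39.227)/1.0385 = 8.7104
df = 42
p-value (two-sided) = 0.00000
At α=0.05: p < α → reject H₀

reject H₀: yes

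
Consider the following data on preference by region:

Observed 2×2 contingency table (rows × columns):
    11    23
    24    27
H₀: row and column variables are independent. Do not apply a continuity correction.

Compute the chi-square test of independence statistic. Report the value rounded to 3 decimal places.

test statistic = 1.821

Row totals [34, 51], col totals [35, 50], n=85
χ² = (11−14.00)²/14.00 + (23−20.00)²/20.00 + (24−21.00)²/21.00 + (27−30.00)²/30.00 = 1.8214
df = 1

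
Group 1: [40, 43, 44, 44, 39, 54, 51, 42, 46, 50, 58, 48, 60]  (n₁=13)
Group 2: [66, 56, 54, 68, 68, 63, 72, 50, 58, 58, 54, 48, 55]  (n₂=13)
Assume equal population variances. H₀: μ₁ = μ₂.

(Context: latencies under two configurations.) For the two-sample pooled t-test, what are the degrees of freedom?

df = n₁ + n₂ − 2 = 13 + 13 − 2 = 24

degrees of freedom = 24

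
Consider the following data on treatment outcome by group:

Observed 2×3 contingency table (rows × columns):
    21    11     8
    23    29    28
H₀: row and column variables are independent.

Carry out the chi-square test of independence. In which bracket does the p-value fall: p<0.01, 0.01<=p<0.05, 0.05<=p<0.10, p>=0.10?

p-value bracket: 0.01<=p<0.05

Row totals [40, 80], col totals [44, 40, 36], n=120
χ² = (21−14.67)²/14.67 + (11−13.33)²/13.33 + (8−12.00)²/12.00 + (23−29.33)²/29.33 + (29−26.67)²/26.67 + (28−24.00)²/24.00 = 6.7148
df = 2
p-value (upper-tail) = 0.03483
→ bracket: 0.01<=p<0.05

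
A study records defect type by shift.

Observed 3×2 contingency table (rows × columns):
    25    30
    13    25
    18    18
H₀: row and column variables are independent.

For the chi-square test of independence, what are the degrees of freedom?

degrees of freedom = 2

df = (r−1)(c−1) = (3−1)·(2−1) = 2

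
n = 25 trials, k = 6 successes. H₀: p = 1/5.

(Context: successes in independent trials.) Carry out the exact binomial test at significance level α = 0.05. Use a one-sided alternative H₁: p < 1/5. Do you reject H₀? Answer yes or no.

reject H₀: no

Exact binomial: n=25, k=6, p₀=1/5=0.2000
P(X≤6) from Σ C(n,i)·p₀^i·(1−p₀)^(n−i)
p-value (one-sided, H₁ less) = 0.78004
At α=0.05: p ≥ α → fail to reject H₀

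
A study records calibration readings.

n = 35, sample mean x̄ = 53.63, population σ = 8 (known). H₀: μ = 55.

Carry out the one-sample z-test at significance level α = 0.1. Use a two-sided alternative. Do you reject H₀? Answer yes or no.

reject H₀: no

SE = σ/√n = 8/√35 = 1.3522
z = (x̄−μ₀)/SE = (53.63−55)/1.3522 = -1.0131
p-value (two-sided) = 0.31100
At α=0.1: p ≥ α → fail to reject H₀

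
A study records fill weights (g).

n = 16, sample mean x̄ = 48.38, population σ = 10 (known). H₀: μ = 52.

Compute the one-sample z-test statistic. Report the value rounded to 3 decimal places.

test statistic = -1.448

SE = σ/√n = 10/√16 = 2.5000
z = (x̄−μ₀)/SE = (48.38−52)/2.5000 = -1.4480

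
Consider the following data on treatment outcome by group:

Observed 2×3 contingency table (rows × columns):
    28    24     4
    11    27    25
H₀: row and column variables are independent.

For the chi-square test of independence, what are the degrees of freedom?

degrees of freedom = 2

df = (r−1)(c−1) = (2−1)·(3−1) = 2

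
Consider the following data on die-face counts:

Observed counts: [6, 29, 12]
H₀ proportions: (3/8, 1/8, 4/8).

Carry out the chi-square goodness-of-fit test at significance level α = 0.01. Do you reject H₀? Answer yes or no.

reject H₀: yes

n = 47; E_i = n·p_i = [17.62, 5.88, 23.50]
χ² = (6−17.62)²/17.62 + (29−5.88)²/5.88 + (12−23.50)²/23.50 = 104.3191
df = 2
p-value (upper-tail) = 0.00000
At α=0.01: p < α → reject H₀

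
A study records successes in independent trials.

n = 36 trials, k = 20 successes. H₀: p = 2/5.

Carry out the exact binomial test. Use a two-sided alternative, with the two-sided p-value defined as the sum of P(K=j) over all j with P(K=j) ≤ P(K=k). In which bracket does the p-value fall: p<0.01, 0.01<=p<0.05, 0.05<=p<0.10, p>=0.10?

p-value bracket: 0.05<=p<0.10

Exact binomial: n=36, k=20, p₀=2/5=0.4000
P(X=j) = C(n,j)·p₀^j·(1−p₀)^(n−j); p = Σ P(X=j) over j with P(X=j) ≤ P(X=20)
p-value (two-sided) = 0.06228
→ bracket: 0.05<=p<0.10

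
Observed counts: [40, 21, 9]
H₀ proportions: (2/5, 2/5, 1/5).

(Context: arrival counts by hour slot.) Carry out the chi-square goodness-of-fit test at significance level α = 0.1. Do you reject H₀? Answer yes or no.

n = 70; E_i = n·p_i = [28.00, 28.00, 14.00]
χ² = (40−28.00)²/28.00 + (21−28.00)²/28.00 + (9−14.00)²/14.00 = 8.6786
df = 2
p-value (upper-tail) = 0.01305
At α=0.1: p < α → reject H₀

reject H₀: yes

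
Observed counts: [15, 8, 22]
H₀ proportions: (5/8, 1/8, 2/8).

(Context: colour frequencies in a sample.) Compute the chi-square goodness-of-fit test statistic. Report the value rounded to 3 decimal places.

test statistic = 17.400

n = 45; E_i = n·p_i = [28.12, 5.62, 11.25]
χ² = (15−28.12)²/28.12 + (8−5.62)²/5.62 + (22−11.25)²/11.25 = 17.4000
df = 2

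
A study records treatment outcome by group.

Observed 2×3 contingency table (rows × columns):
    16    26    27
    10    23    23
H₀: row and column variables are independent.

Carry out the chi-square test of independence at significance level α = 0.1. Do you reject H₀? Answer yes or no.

reject H₀: no

Row totals [69, 56], col totals [26, 49, 50], n=125
χ² = (16−14.35)²/14.35 + (26−27.05)²/27.05 + (27−27.60)²/27.60 + (10−11.65)²/11.65 + (23−21.95)²/21.95 + (23−22.40)²/22.40 = 0.5422
df = 2
p-value (upper-tail) = 0.76256
At α=0.1: p ≥ α → fail to reject H₀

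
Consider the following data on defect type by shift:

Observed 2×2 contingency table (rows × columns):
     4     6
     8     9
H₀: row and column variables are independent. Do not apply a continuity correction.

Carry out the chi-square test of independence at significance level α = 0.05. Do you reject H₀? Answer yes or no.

reject H₀: no

Row totals [10, 17], col totals [12, 15], n=27
χ² = (4−4.44)²/4.44 + (6−5.56)²/5.56 + (8−7.56)²/7.56 + (9−9.44)²/9.44 = 0.1271
df = 1
p-value (upper-tail) = 0.72150
At α=0.05: p ≥ α → fail to reject H₀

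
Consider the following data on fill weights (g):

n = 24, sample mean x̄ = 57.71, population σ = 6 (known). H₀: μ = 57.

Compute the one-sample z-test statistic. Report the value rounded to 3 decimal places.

test statistic = 0.580

SE = σ/√n = 6/√24 = 1.2247
z = (x̄−μ₀)/SE = (57.71−57)/1.2247 = 0.5797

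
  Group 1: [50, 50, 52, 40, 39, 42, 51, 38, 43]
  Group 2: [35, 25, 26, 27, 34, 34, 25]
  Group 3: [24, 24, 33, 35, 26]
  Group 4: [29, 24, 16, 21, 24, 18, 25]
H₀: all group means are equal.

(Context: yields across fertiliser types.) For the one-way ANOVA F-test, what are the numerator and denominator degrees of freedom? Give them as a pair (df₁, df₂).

k = 4 groups, N = 28 total
df = (k−1, N−k) = (4−1, 28−4) = (3, 24)

degrees of freedom = [3, 24]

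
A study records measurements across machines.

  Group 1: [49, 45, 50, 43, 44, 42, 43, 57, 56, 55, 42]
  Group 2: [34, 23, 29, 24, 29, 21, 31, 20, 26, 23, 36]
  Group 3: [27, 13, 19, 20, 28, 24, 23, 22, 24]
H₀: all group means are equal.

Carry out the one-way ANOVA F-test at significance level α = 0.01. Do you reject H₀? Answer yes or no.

reject H₀: yes

Group means [47.82, 26.91, 22.22], grand mean 32.968
SSB = Σnᵢ(x̄ᵢ−x̄)² = 3868.867; SSW = ΣΣ(x−x̄ᵢ)² = 790.101
MSB = 3868.867/2 = 1934.4334; MSW = 790.101/28 = 28.2179
F = MSB/MSW = 68.5534
df = (2, 28)
p-value (upper-tail) = 0.00000
At α=0.01: p < α → reject H₀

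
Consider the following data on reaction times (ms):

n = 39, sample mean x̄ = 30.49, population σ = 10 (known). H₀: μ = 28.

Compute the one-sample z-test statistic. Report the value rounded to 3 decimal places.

test statistic = 1.555

SE = σ/√n = 10/√39 = 1.6013
z = (x̄−μ₀)/SE = (30.49−28)/1.6013 = 1.5550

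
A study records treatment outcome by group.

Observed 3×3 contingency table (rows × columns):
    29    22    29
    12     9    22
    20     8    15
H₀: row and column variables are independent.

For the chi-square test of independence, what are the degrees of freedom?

degrees of freedom = 4

df = (r−1)(c−1) = (3−1)·(3−1) = 4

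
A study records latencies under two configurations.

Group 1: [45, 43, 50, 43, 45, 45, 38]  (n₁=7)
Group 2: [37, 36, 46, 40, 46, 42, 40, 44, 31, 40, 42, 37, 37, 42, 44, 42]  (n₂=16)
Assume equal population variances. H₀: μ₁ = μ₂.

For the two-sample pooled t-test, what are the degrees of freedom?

degrees of freedom = 21

df = n₁ + n₂ − 2 = 7 + 16 − 2 = 21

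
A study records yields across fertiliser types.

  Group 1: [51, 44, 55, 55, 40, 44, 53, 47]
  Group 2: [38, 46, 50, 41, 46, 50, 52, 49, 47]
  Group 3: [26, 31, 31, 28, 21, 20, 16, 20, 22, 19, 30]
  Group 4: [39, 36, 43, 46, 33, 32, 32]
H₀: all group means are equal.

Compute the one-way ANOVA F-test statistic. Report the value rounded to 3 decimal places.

Group means [48.62, 46.56, 24.00, 37.29], grand mean 38.086
SSB = Σnᵢ(x̄ᵢ−x̄)² = 3721.217; SSW = ΣΣ(x−x̄ᵢ)² = 865.526
MSB = 3721.217/3 = 1240.4057; MSW = 865.526/31 = 27.9202
F = MSB/MSW = 44.4268
df = (3, 31)

test statistic = 44.427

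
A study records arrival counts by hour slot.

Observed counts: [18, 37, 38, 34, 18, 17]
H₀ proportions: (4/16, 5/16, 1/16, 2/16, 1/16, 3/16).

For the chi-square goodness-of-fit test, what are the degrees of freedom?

degrees of freedom = 5

df = k − 1 = 6 − 1 = 5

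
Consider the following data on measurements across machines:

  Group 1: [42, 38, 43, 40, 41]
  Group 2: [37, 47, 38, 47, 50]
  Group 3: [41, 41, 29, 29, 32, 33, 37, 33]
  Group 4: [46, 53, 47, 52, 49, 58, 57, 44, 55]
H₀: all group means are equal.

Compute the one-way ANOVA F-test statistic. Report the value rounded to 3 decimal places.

test statistic = 18.322

Group means [40.80, 43.80, 34.38, 51.22], grand mean 42.926
SSB = Σnᵢ(x̄ᵢ−x̄)² = 1230.821; SSW = ΣΣ(x−x̄ᵢ)² = 515.031
MSB = 1230.821/3 = 410.2738; MSW = 515.031/23 = 22.3926
F = MSB/MSW = 18.3218
df = (3, 23)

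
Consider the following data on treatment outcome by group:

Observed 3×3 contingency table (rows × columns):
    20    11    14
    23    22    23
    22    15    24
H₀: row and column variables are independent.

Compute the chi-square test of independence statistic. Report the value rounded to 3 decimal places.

test statistic = 2.328

Row totals [45, 68, 61], col totals [65, 48, 61], n=174
χ² = (20−16.81)²/16.81 + (11−12.41)²/12.41 + (14−15.78)²/15.78 + (23−25.40)²/25.40 + (22−18.76)²/18.76 + (23−23.84)²/23.84 + (22−22.79)²/22.79 + (15−16.83)²/16.83 + (24−21.39)²/21.39 = 2.3284
df = 4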